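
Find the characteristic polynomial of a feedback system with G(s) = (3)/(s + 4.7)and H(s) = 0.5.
Characteristic poly = G_den * H_den + G_num * H_num = (s + 4.7) + (1.5) = s + 6.2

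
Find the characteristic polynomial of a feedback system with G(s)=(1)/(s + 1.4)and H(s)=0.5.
Characteristic poly = G_den * H_den + G_num * H_num = (s + 1.4) + (0.5) = s + 1.9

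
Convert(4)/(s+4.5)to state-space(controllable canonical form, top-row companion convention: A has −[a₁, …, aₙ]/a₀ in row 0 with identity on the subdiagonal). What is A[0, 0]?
Reachable canonical form for den = s + 4.5: top row of A = -[a₁,a₂,...,aₙ]/a₀, ones on the subdiagonal, zeros elsewhere.
A = [[-4.5]].
A[0,0] = -4.5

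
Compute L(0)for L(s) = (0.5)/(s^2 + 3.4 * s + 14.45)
DC gain = L(0) = num(0)/den(0) = 0.5/14.45 = 0.0346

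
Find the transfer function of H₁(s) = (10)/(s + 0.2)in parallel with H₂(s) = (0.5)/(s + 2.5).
Parallel: H = H₁ + H₂ = (n₁·d₂ + n₂·d₁)/(d₁·d₂).
n₁·d₂ = 10*s + 25. n₂·d₁ = 0.5*s + 0.1. Sum = 10.5*s + 25.1. d₁·d₂ = s^2 + 2.7*s + 0.5.
H(s) = (10.5*s + 25.1)/(s^2 + 2.7*s + 0.5)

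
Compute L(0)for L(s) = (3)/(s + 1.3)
DC gain = L(0) = num(0)/den(0) = 3/1.3 = 2.308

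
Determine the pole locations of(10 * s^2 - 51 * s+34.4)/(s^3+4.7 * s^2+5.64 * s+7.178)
Set denominator = 0: s^3 + 4.7*s^2 + 5.64*s + 7.178 = (s + 3.7)(s^2 + s + 1.94) = 0 → Poles: -0.5 + 1.3j, -0.5 - 1.3j, -3.7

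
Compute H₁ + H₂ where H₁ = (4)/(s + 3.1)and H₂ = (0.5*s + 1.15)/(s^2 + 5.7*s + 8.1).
Parallel: H = H₁ + H₂ = (n₁·d₂ + n₂·d₁)/(d₁·d₂).
n₁·d₂ = 4*s^2 + 22.8*s + 32.4. n₂·d₁ = 0.5*s^2 + 2.7*s + 3.565. Sum = 4.5*s^2 + 25.5*s + 35.965. d₁·d₂ = s^3 + 8.8*s^2 + 25.77*s + 25.11.
H(s) = (4.5*s^2 + 25.5*s + 35.965)/(s^3 + 8.8*s^2 + 25.77*s + 25.11)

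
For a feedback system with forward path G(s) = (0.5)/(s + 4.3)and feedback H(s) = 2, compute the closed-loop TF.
Closed-loop T = G/(1+GH).
Numerator: G_num * H_den = 0.5.
Denominator: G_den * H_den + G_num * H_num = (s + 4.3) + (1) = s + 5.3.
T(s) = (0.5)/(s + 5.3)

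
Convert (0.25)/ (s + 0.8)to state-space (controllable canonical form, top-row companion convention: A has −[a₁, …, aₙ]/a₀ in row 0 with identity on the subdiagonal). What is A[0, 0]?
Reachable canonical form for den = s + 0.8: top row of A = -[a₁,a₂,...,aₙ]/a₀, ones on the subdiagonal, zeros elsewhere.
A = [[-0.8]].
A[0,0] = -0.8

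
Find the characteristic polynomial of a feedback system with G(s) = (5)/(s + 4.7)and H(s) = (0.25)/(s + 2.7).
Characteristic poly = G_den * H_den + G_num * H_num = (s^2 + 7.4*s + 12.69) + (1.25) = s^2 + 7.4*s + 13.94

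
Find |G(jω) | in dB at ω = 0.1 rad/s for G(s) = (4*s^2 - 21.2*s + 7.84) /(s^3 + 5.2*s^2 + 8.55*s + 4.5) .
Substitute s = j*0.1: G(j0.1) = 1.603 - 0.784388j.
|G(j0.1)| = sqrt(Re² + Im²) = 1.785.
20*log₁₀(1.785) = 5.03 dB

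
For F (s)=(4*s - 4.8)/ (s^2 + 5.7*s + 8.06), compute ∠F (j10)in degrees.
Substitute s = j*10: F(j10) = 0.232552 - 0.290891j.
∠F(j10) = atan2(Im, Re) = atan2(-0.290891, 0.232552) = -51.36°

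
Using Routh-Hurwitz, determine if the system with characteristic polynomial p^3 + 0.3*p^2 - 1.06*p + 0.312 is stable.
Routh array:
p^3: [1, -1.06]; p^2: [0.3, 0.312]; p^1: [-2.1]; p^0: [0.312]
First column: [1, 0.3, -2.1, 0.312]. Sign changes = 2.
No, unstable (2 RHP root(s))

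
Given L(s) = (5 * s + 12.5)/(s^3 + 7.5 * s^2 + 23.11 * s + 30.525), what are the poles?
Set denominator = 0: s^3 + 7.5*s^2 + 23.11*s + 30.525 = (s + 3.3)(s^2 + 4.2*s + 9.25) = 0 → Poles: -2.1 + 2.2j, -2.1 - 2.2j, -3.3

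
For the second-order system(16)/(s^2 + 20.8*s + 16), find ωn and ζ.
Standard form: ωn²/(s²+2ζωn·s+ωn²).
const=16=ωn² → ωn=4, s coeff=20.8=2ζωn → ζ=2.6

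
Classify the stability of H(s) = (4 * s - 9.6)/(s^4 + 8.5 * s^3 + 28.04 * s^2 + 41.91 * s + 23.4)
Denominator: s^4 + 8.5*s^3 + 28.04*s^2 + 41.91*s + 23.4 = (s + 2.4)(s + 1.5)(s^2 + 4.6*s + 6.5). Poles: -1.5, -2.3 + 1.1j, -2.3 - 1.1j, -2.4. Stable (all poles in LHP)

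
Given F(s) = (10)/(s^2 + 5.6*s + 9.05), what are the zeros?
Numerator is a nonzero constant (10) → Zeros: none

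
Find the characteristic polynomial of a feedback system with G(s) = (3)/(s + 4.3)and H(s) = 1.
Characteristic poly = G_den * H_den + G_num * H_num = (s + 4.3) + (3) = s + 7.3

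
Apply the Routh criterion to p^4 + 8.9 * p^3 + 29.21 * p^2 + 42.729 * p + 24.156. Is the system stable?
Routh array:
p^4: [1, 29.21, 24.156]; p^3: [8.9, 42.729]; p^2: [24.409, 24.156]; p^1: [33.9212]; p^0: [24.156]
First column: [1, 8.9, 24.409, 33.9212, 24.156]. Sign changes = 0.
Yes, stable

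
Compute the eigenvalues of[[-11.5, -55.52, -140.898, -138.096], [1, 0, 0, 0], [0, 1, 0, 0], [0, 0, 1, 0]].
Eigenvalues solve det(λI - A) = 0.
Characteristic polynomial: λ^4 + 11.5*λ^3 + 55.52*λ^2 + 140.898*λ + 138.096 = 0.
Factor: (λ + 2.1)(λ + 4.8)(λ^2 + 4.6*λ + 13.7) = 0.
Roots: -2.1, -2.3 + 2.9j, -2.3 - 2.9j, -4.8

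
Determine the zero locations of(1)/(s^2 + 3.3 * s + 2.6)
Numerator is a nonzero constant (1) → Zeros: none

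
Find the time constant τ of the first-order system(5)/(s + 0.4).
First-order system: τ = -1/pole. Pole = -0.4. τ = -1/(-0.4) = 2.5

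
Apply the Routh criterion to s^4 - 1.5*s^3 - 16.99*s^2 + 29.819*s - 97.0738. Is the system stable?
Routh array:
s^4: [1, -16.99, -97.0738]; s^3: [-1.5, 29.819]; s^2: [2.88933, -97.0738]; s^1: [-20.577]; s^0: [-97.0738]
First column: [1, -1.5, 2.88933, -20.577, -97.0738]. Sign changes = 3.
No, unstable (3 RHP root(s))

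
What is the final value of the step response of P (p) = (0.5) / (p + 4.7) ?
FVT: lim_{t→∞} y(t) = lim_{p→0} p*Y(p) where Y(p) = P(p)/p.
= lim_{p→0} P(p) = P(0) = num(0)/den(0) = 0.5/4.7 = 0.1064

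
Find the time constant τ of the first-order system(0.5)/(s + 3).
First-order system: τ = -1/pole. Pole = -3. τ = -1/(-3) = 0.3333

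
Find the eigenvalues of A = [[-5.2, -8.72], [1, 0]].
Eigenvalues solve det(λI - A) = 0.
Characteristic polynomial: λ^2 + 5.2*λ + 8.72 = 0.
Roots: -2.6 + 1.4j, -2.6 - 1.4j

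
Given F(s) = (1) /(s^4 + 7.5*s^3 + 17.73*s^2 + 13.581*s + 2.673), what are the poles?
Set denominator = 0: s^4 + 7.5*s^3 + 17.73*s^2 + 13.581*s + 2.673 = (s + 0.3)(s + 3)(s + 3.3)(s + 0.9) = 0 → Poles: -0.3, -0.9, -3, -3.3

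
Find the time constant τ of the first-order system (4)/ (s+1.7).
First-order system: τ = -1/pole. Pole = -1.7. τ = -1/(-1.7) = 0.5882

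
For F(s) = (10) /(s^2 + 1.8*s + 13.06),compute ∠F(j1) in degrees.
Substitute s = j*1: F(j1) = 0.811118 - 0.121062j.
∠F(j1) = atan2(Im, Re) = atan2(-0.121062, 0.811118) = -8.49°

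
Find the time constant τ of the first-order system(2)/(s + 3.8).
First-order system: τ = -1/pole. Pole = -3.8. τ = -1/(-3.8) = 0.2632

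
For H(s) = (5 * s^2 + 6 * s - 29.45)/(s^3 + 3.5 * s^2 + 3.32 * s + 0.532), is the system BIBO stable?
Denominator: s^3 + 3.5*s^2 + 3.32*s + 0.532 = (s + 1.9)(s + 1.4)(s + 0.2). Poles: -0.2, -1.4, -1.9. All Re(p)<0: Yes (stable)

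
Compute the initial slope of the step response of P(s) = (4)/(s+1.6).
IVT: y'(0⁺) = lim_{s→∞} s²·Y(s) = lim_{s→∞} s·P(s).
deg(num) = 0, deg(den) = 1, relative degree = 1, so s·P(s) → (leading num)/(leading den) = 4/1 = 4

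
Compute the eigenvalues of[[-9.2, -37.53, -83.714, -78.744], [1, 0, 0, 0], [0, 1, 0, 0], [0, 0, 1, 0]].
Eigenvalues solve det(λI - A) = 0.
Characteristic polynomial: λ^4 + 9.2*λ^3 + 37.53*λ^2 + 83.714*λ + 78.744 = 0.
Factor: (λ + 2.4)(λ + 3.4)(λ^2 + 3.4*λ + 9.65) = 0.
Roots: -1.7 + 2.6j, -1.7 - 2.6j, -2.4, -3.4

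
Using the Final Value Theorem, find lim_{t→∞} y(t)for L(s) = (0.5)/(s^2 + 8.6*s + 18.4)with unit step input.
FVT: lim_{t→∞} y(t) = lim_{s→0} s*Y(s) where Y(s) = L(s)/s.
= lim_{s→0} L(s) = L(0) = num(0)/den(0) = 0.5/18.4 = 0.02717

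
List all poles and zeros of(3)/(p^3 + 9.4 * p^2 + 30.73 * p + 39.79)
Set denominator = 0: p^3 + 9.4*p^2 + 30.73*p + 39.79 = (p + 4.6)(p^2 + 4.8*p + 8.65) = 0 → Poles: -2.4 + 1.7j, -2.4 - 1.7j, -4.6
Numerator is a nonzero constant (3) → Zeros: none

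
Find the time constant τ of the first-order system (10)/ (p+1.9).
First-order system: τ = -1/pole. Pole = -1.9. τ = -1/(-1.9) = 0.5263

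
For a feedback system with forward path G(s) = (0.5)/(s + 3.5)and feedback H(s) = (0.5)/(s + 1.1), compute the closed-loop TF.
Closed-loop T = G/(1+GH).
Numerator: G_num * H_den = 0.5*s + 0.55.
Denominator: G_den * H_den + G_num * H_num = (s^2 + 4.6*s + 3.85) + (0.25) = s^2 + 4.6*s + 4.1.
T(s) = (0.5*s + 0.55)/(s^2 + 4.6*s + 4.1)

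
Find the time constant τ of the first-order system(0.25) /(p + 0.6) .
First-order system: τ = -1/pole. Pole = -0.6. τ = -1/(-0.6) = 1.667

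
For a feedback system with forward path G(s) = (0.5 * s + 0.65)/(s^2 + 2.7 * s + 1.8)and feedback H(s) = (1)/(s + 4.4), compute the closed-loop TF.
Closed-loop T = G/(1+GH).
Numerator: G_num * H_den = 0.5*s^2 + 2.85*s + 2.86.
Denominator: G_den * H_den + G_num * H_num = (s^3 + 7.1*s^2 + 13.68*s + 7.92) + (0.5*s + 0.65) = s^3 + 7.1*s^2 + 14.18*s + 8.57.
T(s) = (0.5*s^2 + 2.85*s + 2.86)/(s^3 + 7.1*s^2 + 14.18*s + 8.57)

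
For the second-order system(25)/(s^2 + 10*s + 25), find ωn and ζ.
Standard form: ωn²/(s²+2ζωn·s+ωn²).
const=25=ωn² → ωn=5, s coeff=10=2ζωn → ζ=1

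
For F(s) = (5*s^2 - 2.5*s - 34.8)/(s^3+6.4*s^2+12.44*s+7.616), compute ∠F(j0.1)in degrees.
Substitute s = j*0.1: F(j0.1) = -4.49826 + 0.707274j.
∠F(j0.1) = atan2(Im, Re) = atan2(0.707274, -4.49826) = 171.06°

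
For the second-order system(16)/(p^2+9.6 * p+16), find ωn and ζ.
Standard form: ωn²/(p²+2ζωn·p+ωn²).
const=16=ωn² → ωn=4, p coeff=9.6=2ζωn → ζ=1.2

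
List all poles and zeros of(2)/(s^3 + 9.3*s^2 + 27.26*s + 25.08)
Set denominator = 0: s^3 + 9.3*s^2 + 27.26*s + 25.08 = (s + 3)(s + 1.9)(s + 4.4) = 0 → Poles: -1.9, -3, -4.4
Numerator is a nonzero constant (2) → Zeros: none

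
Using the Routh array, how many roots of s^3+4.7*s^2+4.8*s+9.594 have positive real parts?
Routh array:
s^3: [1, 4.8]; s^2: [4.7, 9.594]; s^1: [2.75872]; s^0: [9.594]
First column: [1, 4.7, 2.75872, 9.594]. Sign changes = RHP roots = 0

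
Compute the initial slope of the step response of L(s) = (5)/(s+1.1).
IVT: y'(0⁺) = lim_{s→∞} s²·Y(s) = lim_{s→∞} s·L(s).
deg(num) = 0, deg(den) = 1, relative degree = 1, so s·L(s) → (leading num)/(leading den) = 5/1 = 5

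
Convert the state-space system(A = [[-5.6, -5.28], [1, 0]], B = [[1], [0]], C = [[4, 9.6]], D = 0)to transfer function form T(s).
T(s) = C(sI - A)⁻¹B + D.
Characteristic polynomial det(sI - A) = s^2 + 5.6*s + 5.28.
Numerator from C·adj(sI-A)·B + D·det(sI-A) = 4*s + 9.6.
T(s) = (4*s + 9.6)/(s^2 + 5.6*s + 5.28)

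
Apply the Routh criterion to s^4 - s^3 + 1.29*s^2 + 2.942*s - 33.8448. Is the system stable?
Routh array:
s^4: [1, 1.29, -33.8448]; s^3: [-1, 2.942]; s^2: [4.232, -33.8448]; s^1: [-5.05535]; s^0: [-33.8448]
First column: [1, -1, 4.232, -5.05535, -33.8448]. Sign changes = 3.
No, unstable (3 RHP root(s))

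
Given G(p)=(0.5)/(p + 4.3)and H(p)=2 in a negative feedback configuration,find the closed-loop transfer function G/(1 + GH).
Closed-loop T = G/(1+GH).
Numerator: G_num * H_den = 0.5.
Denominator: G_den * H_den + G_num * H_num = (p + 4.3) + (1) = p + 5.3.
T(p) = (0.5)/(p + 5.3)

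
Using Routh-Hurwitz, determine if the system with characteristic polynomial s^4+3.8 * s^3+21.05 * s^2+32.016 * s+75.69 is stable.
Routh array:
s^4: [1, 21.05, 75.69]; s^3: [3.8, 32.016]; s^2: [12.6247, 75.69]; s^1: [9.23358]; s^0: [75.69]
First column: [1, 3.8, 12.6247, 9.23358, 75.69]. Sign changes = 0.
Yes, stable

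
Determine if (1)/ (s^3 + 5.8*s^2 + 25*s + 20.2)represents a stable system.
Denominator: s^3 + 5.8*s^2 + 25*s + 20.2 = (s + 1)(s^2 + 4.8*s + 20.2). Poles: -1, -2.4 + 3.8j, -2.4 - 3.8j. All Re(p)<0: Yes (stable)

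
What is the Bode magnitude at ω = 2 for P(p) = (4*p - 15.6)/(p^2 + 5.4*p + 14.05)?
Substitute p = j*2: P(j2) = -0.323374 + 1.14353j.
|P(j2)| = sqrt(Re² + Im²) = 1.188.
20*log₁₀(1.188) = 1.50 dB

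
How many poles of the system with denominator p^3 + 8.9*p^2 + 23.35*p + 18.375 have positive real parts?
p^3 + 8.9*p^2 + 23.35*p + 18.375 = (p + 4.9)(p + 2.5)(p + 1.5). Poles: -1.5, -2.5, -4.9. RHP poles (Re>0): 0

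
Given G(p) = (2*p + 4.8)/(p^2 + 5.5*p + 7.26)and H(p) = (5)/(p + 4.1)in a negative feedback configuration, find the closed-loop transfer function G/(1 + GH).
Closed-loop T = G/(1+GH).
Numerator: G_num * H_den = 2*p^2 + 13*p + 19.68.
Denominator: G_den * H_den + G_num * H_num = (p^3 + 9.6*p^2 + 29.81*p + 29.766) + (10*p + 24) = p^3 + 9.6*p^2 + 39.81*p + 53.766.
T(p) = (2*p^2 + 13*p + 19.68)/(p^3 + 9.6*p^2 + 39.81*p + 53.766)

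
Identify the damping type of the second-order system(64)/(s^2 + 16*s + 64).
Standard form: ωn²/(s²+2ζωn·s+ωn²) gives ωn=8, ζ=1.
Critically damped (ζ = 1)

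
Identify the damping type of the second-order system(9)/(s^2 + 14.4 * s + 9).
Standard form: ωn²/(s²+2ζωn·s+ωn²) gives ωn=3, ζ=2.4.
Overdamped (ζ = 2.4 > 1)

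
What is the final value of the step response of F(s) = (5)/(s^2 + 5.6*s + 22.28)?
FVT: lim_{t→∞} y(t) = lim_{s→0} s*Y(s) where Y(s) = F(s)/s.
= lim_{s→0} F(s) = F(0) = num(0)/den(0) = 5/22.28 = 0.2244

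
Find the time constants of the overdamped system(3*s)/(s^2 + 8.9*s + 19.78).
Overdamped: real poles at -4.6, -4.3. τ = -1/pole → τ₁ = 0.2174, τ₂ = 0.2326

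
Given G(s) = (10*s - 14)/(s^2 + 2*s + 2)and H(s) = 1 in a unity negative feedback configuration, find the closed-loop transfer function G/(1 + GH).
Closed-loop T = G/(1+GH).
Numerator: G_num * H_den = 10*s - 14.
Denominator: G_den * H_den + G_num * H_num = (s^2 + 2*s + 2) + (10*s - 14) = s^2 + 12*s - 12.
T(s) = (10*s - 14)/(s^2 + 12*s - 12)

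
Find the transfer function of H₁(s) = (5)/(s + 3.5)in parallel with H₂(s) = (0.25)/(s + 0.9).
Parallel: H = H₁ + H₂ = (n₁·d₂ + n₂·d₁)/(d₁·d₂).
n₁·d₂ = 5*s + 4.5. n₂·d₁ = 0.25*s + 0.875. Sum = 5.25*s + 5.375. d₁·d₂ = s^2 + 4.4*s + 3.15.
H(s) = (5.25*s + 5.375)/(s^2 + 4.4*s + 3.15)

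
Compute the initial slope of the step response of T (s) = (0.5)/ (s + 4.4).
IVT: y'(0⁺) = lim_{s→∞} s²·Y(s) = lim_{s→∞} s·T(s).
deg(num) = 0, deg(den) = 1, relative degree = 1, so s·T(s) → (leading num)/(leading den) = 0.5/1 = 0.5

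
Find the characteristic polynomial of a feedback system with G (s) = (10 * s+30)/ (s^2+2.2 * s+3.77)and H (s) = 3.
Characteristic poly = G_den * H_den + G_num * H_num = (s^2 + 2.2*s + 3.77) + (30*s + 90) = s^2 + 32.2*s + 93.77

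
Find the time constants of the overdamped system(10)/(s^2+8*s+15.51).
Overdamped: real poles at -4.7, -3.3. τ = -1/pole → τ₁ = 0.2128, τ₂ = 0.303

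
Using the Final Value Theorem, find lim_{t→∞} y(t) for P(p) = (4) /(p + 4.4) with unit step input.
FVT: lim_{t→∞} y(t) = lim_{p→0} p*Y(p) where Y(p) = P(p)/p.
= lim_{p→0} P(p) = P(0) = num(0)/den(0) = 4/4.4 = 0.9091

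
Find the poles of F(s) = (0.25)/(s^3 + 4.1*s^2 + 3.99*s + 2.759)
Set denominator = 0: s^3 + 4.1*s^2 + 3.99*s + 2.759 = (s + 3.1)(s^2 + s + 0.89) = 0 → Poles: -0.5 + 0.8j, -0.5 - 0.8j, -3.1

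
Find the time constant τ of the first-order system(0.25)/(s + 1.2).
First-order system: τ = -1/pole. Pole = -1.2. τ = -1/(-1.2) = 0.8333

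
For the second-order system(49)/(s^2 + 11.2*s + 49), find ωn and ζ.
Standard form: ωn²/(s²+2ζωn·s+ωn²).
const=49=ωn² → ωn=7, s coeff=11.2=2ζωn → ζ=0.8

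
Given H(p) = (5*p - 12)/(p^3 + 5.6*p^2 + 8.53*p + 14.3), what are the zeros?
Set numerator = 0: 5*p - 12 = 0 → Zeros: 2.4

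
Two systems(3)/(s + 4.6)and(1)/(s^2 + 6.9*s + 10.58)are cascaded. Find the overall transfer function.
Series: H = H₁ · H₂ = (n₁·n₂)/(d₁·d₂).
Num: n₁·n₂ = 3. Den: d₁·d₂ = s^3 + 11.5*s^2 + 42.32*s + 48.668.
H(s) = (3)/(s^3 + 11.5*s^2 + 42.32*s + 48.668)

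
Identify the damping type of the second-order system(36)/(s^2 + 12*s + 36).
Standard form: ωn²/(s²+2ζωn·s+ωn²) gives ωn=6, ζ=1.
Critically damped (ζ = 1)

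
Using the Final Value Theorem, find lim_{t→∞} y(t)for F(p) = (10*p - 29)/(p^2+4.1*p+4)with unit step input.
FVT: lim_{t→∞} y(t) = lim_{p→0} p*Y(p) where Y(p) = F(p)/p.
= lim_{p→0} F(p) = F(0) = num(0)/den(0) = -29/4 = -7.25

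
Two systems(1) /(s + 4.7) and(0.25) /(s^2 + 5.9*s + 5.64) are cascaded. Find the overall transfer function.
Series: H = H₁ · H₂ = (n₁·n₂)/(d₁·d₂).
Num: n₁·n₂ = 0.25. Den: d₁·d₂ = s^3 + 10.6*s^2 + 33.37*s + 26.508.
H(s) = (0.25)/(s^3 + 10.6*s^2 + 33.37*s + 26.508)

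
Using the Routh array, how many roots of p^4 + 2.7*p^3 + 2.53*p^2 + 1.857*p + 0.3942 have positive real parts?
Routh array:
p^4: [1, 2.53, 0.3942]; p^3: [2.7, 1.857]; p^2: [1.84222, 0.3942]; p^1: [1.27925]; p^0: [0.3942]
First column: [1, 2.7, 1.84222, 1.27925, 0.3942]. Sign changes = RHP roots = 0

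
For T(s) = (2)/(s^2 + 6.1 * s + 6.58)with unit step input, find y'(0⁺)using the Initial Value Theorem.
IVT: y'(0⁺) = lim_{s→∞} s²·Y(s) = lim_{s→∞} s·T(s).
deg(num) = 0, deg(den) = 2, relative degree = 2 ≥ 2, so s·T(s) → 0. Initial slope = 0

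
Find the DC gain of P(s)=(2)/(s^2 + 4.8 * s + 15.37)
DC gain = P(0) = num(0)/den(0) = 2/15.37 = 0.1301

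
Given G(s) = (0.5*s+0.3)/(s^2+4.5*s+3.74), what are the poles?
Set denominator = 0: s^2 + 4.5*s + 3.74 = (s + 1.1)(s + 3.4) = 0 → Poles: -1.1, -3.4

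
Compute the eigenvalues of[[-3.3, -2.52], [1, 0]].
Eigenvalues solve det(λI - A) = 0.
Characteristic polynomial: λ^2 + 3.3*λ + 2.52 = 0.
Factor: (λ + 2.1)(λ + 1.2) = 0.
Roots: -1.2, -2.1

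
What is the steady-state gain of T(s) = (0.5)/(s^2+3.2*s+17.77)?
DC gain = T(0) = num(0)/den(0) = 0.5/17.77 = 0.02814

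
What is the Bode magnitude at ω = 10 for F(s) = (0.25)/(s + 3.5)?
Substitute s = j*10: F(j10) = 0.0077951 - 0.0222717j.
|F(j10)| = sqrt(Re² + Im²) = 0.0236.
20*log₁₀(0.0236) = -32.54 dB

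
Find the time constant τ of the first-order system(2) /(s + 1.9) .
First-order system: τ = -1/pole. Pole = -1.9. τ = -1/(-1.9) = 0.5263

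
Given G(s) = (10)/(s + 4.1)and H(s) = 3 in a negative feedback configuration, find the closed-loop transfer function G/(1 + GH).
Closed-loop T = G/(1+GH).
Numerator: G_num * H_den = 10.
Denominator: G_den * H_den + G_num * H_num = (s + 4.1) + (30) = s + 34.1.
T(s) = (10)/(s + 34.1)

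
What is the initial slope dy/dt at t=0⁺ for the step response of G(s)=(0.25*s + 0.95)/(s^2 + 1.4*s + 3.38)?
IVT: y'(0⁺) = lim_{s→∞} s²·Y(s) = lim_{s→∞} s·G(s).
deg(num) = 1, deg(den) = 2, relative degree = 1, so s·G(s) → (leading num)/(leading den) = 0.25/1 = 0.25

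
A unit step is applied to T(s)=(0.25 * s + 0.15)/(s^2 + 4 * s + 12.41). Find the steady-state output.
FVT: lim_{t→∞} y(t) = lim_{s→0} s*Y(s) where Y(s) = T(s)/s.
= lim_{s→0} T(s) = T(0) = num(0)/den(0) = 0.15/12.41 = 0.01209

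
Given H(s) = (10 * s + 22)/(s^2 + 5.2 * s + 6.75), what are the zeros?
Set numerator = 0: 10*s + 22 = 0 → Zeros: -2.2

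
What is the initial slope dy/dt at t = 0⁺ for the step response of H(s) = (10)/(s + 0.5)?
IVT: y'(0⁺) = lim_{s→∞} s²·Y(s) = lim_{s→∞} s·H(s).
deg(num) = 0, deg(den) = 1, relative degree = 1, so s·H(s) → (leading num)/(leading den) = 10/1 = 10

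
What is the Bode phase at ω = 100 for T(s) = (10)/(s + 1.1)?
Substitute s = j*100: T(j100) = 0.00109987 - 0.0999879j.
∠T(j100) = atan2(Im, Re) = atan2(-0.0999879, 0.00109987) = -89.37°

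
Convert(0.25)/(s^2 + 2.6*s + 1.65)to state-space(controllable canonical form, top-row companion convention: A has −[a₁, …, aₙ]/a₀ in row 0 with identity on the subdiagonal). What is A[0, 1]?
Reachable canonical form for den = s^2 + 2.6*s + 1.65: top row of A = -[a₁,a₂,...,aₙ]/a₀, ones on the subdiagonal, zeros elsewhere.
A = [[-2.6, -1.65], [1, 0]].
A[0,1] = -1.65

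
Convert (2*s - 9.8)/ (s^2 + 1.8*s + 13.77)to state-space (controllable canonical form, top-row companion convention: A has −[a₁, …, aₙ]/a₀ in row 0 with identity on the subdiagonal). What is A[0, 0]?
Reachable canonical form for den = s^2 + 1.8*s + 13.77: top row of A = -[a₁,a₂,...,aₙ]/a₀, ones on the subdiagonal, zeros elsewhere.
A = [[-1.8, -13.77], [1, 0]].
A[0,0] = -1.8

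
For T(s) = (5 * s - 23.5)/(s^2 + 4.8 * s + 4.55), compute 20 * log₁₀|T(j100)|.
Substitute s = j*100: T(j100) = 0.00474232 - 0.049795j.
|T(j100)| = sqrt(Re² + Im²) = 0.05002.
20*log₁₀(0.05002) = -26.02 dB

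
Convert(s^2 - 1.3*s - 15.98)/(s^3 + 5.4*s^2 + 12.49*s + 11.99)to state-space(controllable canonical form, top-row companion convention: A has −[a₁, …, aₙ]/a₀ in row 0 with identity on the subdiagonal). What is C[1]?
Reachable canonical form: C = numerator coefficients (right-aligned, zero-padded to length n).
num = s^2 - 1.3*s - 15.98, C = [[1, -1.3, -15.98]].
C[1] = -1.3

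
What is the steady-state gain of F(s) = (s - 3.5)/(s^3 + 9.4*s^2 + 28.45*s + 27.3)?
DC gain = F(0) = num(0)/den(0) = -3.5/27.3 = -0.1282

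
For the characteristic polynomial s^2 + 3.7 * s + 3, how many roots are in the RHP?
s^2 + 3.7*s + 3 = (s + 1.2)(s + 2.5). Poles: -1.2, -2.5. RHP poles (Re>0): 0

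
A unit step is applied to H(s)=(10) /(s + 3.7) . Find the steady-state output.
FVT: lim_{t→∞} y(t) = lim_{s→0} s*Y(s) where Y(s) = H(s)/s.
= lim_{s→0} H(s) = H(0) = num(0)/den(0) = 10/3.7 = 2.703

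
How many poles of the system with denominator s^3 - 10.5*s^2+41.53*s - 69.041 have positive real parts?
s^3 - 10.5*s^2 + 41.53*s - 69.041 = (s - 4.9)(s^2 - 5.6*s + 14.09). Poles: 2.8 + 2.5j, 2.8 - 2.5j, 4.9. RHP poles (Re>0): 3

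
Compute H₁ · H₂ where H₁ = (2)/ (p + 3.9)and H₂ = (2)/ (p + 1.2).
Series: H = H₁ · H₂ = (n₁·n₂)/(d₁·d₂).
Num: n₁·n₂ = 4. Den: d₁·d₂ = p^2 + 5.1*p + 4.68.
H(p) = (4)/(p^2 + 5.1*p + 4.68)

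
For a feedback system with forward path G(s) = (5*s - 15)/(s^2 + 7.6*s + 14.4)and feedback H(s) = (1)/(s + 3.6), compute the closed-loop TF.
Closed-loop T = G/(1+GH).
Numerator: G_num * H_den = 5*s^2 + 3*s - 54.
Denominator: G_den * H_den + G_num * H_num = (s^3 + 11.2*s^2 + 41.76*s + 51.84) + (5*s - 15) = s^3 + 11.2*s^2 + 46.76*s + 36.84.
T(s) = (5*s^2 + 3*s - 54)/(s^3 + 11.2*s^2 + 46.76*s + 36.84)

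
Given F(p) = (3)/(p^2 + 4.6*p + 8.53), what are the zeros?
Numerator is a nonzero constant (3) → Zeros: none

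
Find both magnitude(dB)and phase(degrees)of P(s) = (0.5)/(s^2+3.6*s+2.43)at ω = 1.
Substitute s = j*1: P(j1) = 0.0476511 - 0.119961j.
|P| = 20*log₁₀(sqrt(Re²+Im²)) = -17.78 dB.
∠P = atan2(Im, Re) = -68.34°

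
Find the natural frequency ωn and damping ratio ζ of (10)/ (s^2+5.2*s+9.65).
Underdamped: complex pole -2.6 + 1.7j. ωn = |pole| = 3.106, ζ = -Re(pole)/ωn = 0.837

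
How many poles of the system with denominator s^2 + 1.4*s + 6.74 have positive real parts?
Poles: -0.7 + 2.5j, -0.7 - 2.5j. RHP poles (Re>0): 0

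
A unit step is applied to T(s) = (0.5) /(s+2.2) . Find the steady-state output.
FVT: lim_{t→∞} y(t) = lim_{s→0} s*Y(s) where Y(s) = T(s)/s.
= lim_{s→0} T(s) = T(0) = num(0)/den(0) = 0.5/2.2 = 0.2273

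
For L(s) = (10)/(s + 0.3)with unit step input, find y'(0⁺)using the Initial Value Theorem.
IVT: y'(0⁺) = lim_{s→∞} s²·Y(s) = lim_{s→∞} s·L(s).
deg(num) = 0, deg(den) = 1, relative degree = 1, so s·L(s) → (leading num)/(leading den) = 10/1 = 10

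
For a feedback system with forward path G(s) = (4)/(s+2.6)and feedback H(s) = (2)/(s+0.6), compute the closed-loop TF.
Closed-loop T = G/(1+GH).
Numerator: G_num * H_den = 4*s + 2.4.
Denominator: G_den * H_den + G_num * H_num = (s^2 + 3.2*s + 1.56) + (8) = s^2 + 3.2*s + 9.56.
T(s) = (4*s + 2.4)/(s^2 + 3.2*s + 9.56)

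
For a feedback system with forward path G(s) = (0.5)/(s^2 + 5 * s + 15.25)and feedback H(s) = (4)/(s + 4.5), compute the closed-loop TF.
Closed-loop T = G/(1+GH).
Numerator: G_num * H_den = 0.5*s + 2.25.
Denominator: G_den * H_den + G_num * H_num = (s^3 + 9.5*s^2 + 37.75*s + 68.625) + (2) = s^3 + 9.5*s^2 + 37.75*s + 70.625.
T(s) = (0.5*s + 2.25)/(s^3 + 9.5*s^2 + 37.75*s + 70.625)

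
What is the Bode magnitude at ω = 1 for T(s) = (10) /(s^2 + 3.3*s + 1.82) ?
Substitute s = j*1: T(j1) = 0.709195 - 2.85408j.
|T(j1)| = sqrt(Re² + Im²) = 2.941.
20*log₁₀(2.941) = 9.37 dB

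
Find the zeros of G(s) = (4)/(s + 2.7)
Numerator is a nonzero constant (4) → Zeros: none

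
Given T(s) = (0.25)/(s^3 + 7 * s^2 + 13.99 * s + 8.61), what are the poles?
Set denominator = 0: s^3 + 7*s^2 + 13.99*s + 8.61 = (s + 1.4)(s + 4.1)(s + 1.5) = 0 → Poles: -1.4, -1.5, -4.1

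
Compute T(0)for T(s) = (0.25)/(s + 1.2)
DC gain = T(0) = num(0)/den(0) = 0.25/1.2 = 0.2083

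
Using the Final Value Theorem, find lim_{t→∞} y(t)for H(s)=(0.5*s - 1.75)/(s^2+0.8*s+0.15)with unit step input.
FVT: lim_{t→∞} y(t) = lim_{s→0} s*Y(s) where Y(s) = H(s)/s.
= lim_{s→0} H(s) = H(0) = num(0)/den(0) = -1.75/0.15 = -11.67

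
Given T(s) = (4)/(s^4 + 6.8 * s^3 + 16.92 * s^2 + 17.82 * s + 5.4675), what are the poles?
Set denominator = 0: s^4 + 6.8*s^3 + 16.92*s^2 + 17.82*s + 5.4675 = (s + 0.5)(s + 2.7)(s^2 + 3.6*s + 4.05) = 0 → Poles: -0.5, -1.8 + 0.9j, -1.8 - 0.9j, -2.7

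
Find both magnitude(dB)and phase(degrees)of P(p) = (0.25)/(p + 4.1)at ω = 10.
Substitute p = j*10: P(j10) = 0.00877493 - 0.0214023j.
|P| = 20*log₁₀(sqrt(Re²+Im²)) = -32.72 dB.
∠P = atan2(Im, Re) = -67.71°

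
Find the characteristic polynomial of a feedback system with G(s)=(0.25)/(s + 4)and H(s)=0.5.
Characteristic poly = G_den * H_den + G_num * H_num = (s + 4) + (0.125) = s + 4.125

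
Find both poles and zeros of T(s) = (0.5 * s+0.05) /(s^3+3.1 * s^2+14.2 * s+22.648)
Set denominator = 0: s^3 + 3.1*s^2 + 14.2*s + 22.648 = (s + 1.9)(s^2 + 1.2*s + 11.92) = 0 → Poles: -0.6 + 3.4j, -0.6 - 3.4j, -1.9
Set numerator = 0: 0.5*s + 0.05 = 0 → Zeros: -0.1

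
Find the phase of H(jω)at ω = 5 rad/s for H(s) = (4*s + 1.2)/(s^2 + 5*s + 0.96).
Substitute s = j*5: H(j5) = 0.391673 - 0.424633j.
∠H(j5) = atan2(Im, Re) = atan2(-0.424633, 0.391673) = -47.31°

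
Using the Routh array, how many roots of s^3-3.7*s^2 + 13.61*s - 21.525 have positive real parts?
Routh array:
s^3: [1, 13.61]; s^2: [-3.7, -21.525]; s^1: [7.79243]; s^0: [-21.525]
First column: [1, -3.7, 7.79243, -21.525]. Sign changes = RHP roots = 3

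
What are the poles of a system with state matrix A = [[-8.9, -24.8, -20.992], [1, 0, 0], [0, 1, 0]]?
Eigenvalues solve det(λI - A) = 0.
Characteristic polynomial: λ^3 + 8.9*λ^2 + 24.8*λ + 20.992 = 0.
Factor: (λ + 4.1)(λ + 3.2)(λ + 1.6) = 0.
Roots: -1.6, -3.2, -4.1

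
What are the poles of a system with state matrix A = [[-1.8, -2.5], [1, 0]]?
Eigenvalues solve det(λI - A) = 0.
Characteristic polynomial: λ^2 + 1.8*λ + 2.5 = 0.
Roots: -0.9 + 1.3j, -0.9 - 1.3j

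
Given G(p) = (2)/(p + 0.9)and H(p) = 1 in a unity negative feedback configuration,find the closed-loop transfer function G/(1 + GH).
Closed-loop T = G/(1+GH).
Numerator: G_num * H_den = 2.
Denominator: G_den * H_den + G_num * H_num = (p + 0.9) + (2) = p + 2.9.
T(p) = (2)/(p + 2.9)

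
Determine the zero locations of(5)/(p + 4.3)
Numerator is a nonzero constant (5) → Zeros: none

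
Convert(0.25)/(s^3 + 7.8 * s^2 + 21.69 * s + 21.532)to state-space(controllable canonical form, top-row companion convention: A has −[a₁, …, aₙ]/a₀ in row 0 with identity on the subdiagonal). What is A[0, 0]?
Reachable canonical form for den = s^3 + 7.8*s^2 + 21.69*s + 21.532: top row of A = -[a₁,a₂,...,aₙ]/a₀, ones on the subdiagonal, zeros elsewhere.
A = [[-7.8, -21.69, -21.532], [1, 0, 0], [0, 1, 0]].
A[0,0] = -7.8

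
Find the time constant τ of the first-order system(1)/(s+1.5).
First-order system: τ = -1/pole. Pole = -1.5. τ = -1/(-1.5) = 0.6667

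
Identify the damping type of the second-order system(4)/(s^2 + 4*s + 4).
Standard form: ωn²/(s²+2ζωn·s+ωn²) gives ωn=2, ζ=1.
Critically damped (ζ = 1)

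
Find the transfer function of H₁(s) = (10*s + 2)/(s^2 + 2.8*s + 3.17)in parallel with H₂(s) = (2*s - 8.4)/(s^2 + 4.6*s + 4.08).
Parallel: H = H₁ + H₂ = (n₁·d₂ + n₂·d₁)/(d₁·d₂).
n₁·d₂ = 10*s^3 + 48*s^2 + 50*s + 8.16. n₂·d₁ = 2*s^3 - 2.8*s^2 - 17.18*s - 26.628. Sum = 12*s^3 + 45.2*s^2 + 32.82*s - 18.468. d₁·d₂ = s^4 + 7.4*s^3 + 20.13*s^2 + 26.006*s + 12.9336.
H(s) = (12*s^3 + 45.2*s^2 + 32.82*s - 18.468)/(s^4 + 7.4*s^3 + 20.13*s^2 + 26.006*s + 12.9336)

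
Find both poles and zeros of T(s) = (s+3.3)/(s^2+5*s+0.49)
Set denominator = 0: s^2 + 5*s + 0.49 = (s + 0.1)(s + 4.9) = 0 → Poles: -0.1, -4.9
Set numerator = 0: s + 3.3 = 0 → Zeros: -3.3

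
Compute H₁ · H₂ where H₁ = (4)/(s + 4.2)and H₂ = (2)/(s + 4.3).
Series: H = H₁ · H₂ = (n₁·n₂)/(d₁·d₂).
Num: n₁·n₂ = 8. Den: d₁·d₂ = s^2 + 8.5*s + 18.06.
H(s) = (8)/(s^2 + 8.5*s + 18.06)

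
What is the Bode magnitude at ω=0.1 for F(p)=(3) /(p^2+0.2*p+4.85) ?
Substitute p = j*0.1: F(j0.1) = 0.619824 - 0.00256126j.
|F(j0.1)| = sqrt(Re² + Im²) = 0.6198.
20*log₁₀(0.6198) = -4.15 dB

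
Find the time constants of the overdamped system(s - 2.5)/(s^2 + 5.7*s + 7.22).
Overdamped: real poles at -1.9, -3.8. τ = -1/pole → τ₁ = 0.5263, τ₂ = 0.2632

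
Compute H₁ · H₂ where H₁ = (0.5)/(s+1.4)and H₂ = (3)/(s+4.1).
Series: H = H₁ · H₂ = (n₁·n₂)/(d₁·d₂).
Num: n₁·n₂ = 1.5. Den: d₁·d₂ = s^2 + 5.5*s + 5.74.
H(s) = (1.5)/(s^2 + 5.5*s + 5.74)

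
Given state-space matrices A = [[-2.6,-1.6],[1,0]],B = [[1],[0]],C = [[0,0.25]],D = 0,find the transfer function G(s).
G(s) = C(sI - A)⁻¹B + D.
Characteristic polynomial det(sI - A) = s^2 + 2.6*s + 1.6.
Numerator from C·adj(sI-A)·B + D·det(sI-A) = 0.25.
G(s) = (0.25)/(s^2 + 2.6*s + 1.6)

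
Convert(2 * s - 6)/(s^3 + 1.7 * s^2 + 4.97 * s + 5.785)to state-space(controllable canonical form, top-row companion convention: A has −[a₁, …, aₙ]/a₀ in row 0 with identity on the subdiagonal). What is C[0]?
Reachable canonical form: C = numerator coefficients (right-aligned, zero-padded to length n).
num = 2*s - 6, C = [[0, 2, -6]].
C[0] = 0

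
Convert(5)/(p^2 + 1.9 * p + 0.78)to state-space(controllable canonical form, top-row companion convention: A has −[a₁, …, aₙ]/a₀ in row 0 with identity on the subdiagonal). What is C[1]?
Reachable canonical form: C = numerator coefficients (right-aligned, zero-padded to length n).
num = 5, C = [[0, 5]].
C[1] = 5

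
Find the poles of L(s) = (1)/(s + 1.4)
Set denominator = 0: s + 1.4 = 0 → Poles: -1.4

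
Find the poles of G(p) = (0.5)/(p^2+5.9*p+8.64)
Set denominator = 0: p^2 + 5.9*p + 8.64 = (p + 3.2)(p + 2.7) = 0 → Poles: -2.7, -3.2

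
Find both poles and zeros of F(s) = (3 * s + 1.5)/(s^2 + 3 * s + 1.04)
Set denominator = 0: s^2 + 3*s + 1.04 = (s + 0.4)(s + 2.6) = 0 → Poles: -0.4, -2.6
Set numerator = 0: 3*s + 1.5 = 0 → Zeros: -0.5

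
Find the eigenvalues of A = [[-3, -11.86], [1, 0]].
Eigenvalues solve det(λI - A) = 0.
Characteristic polynomial: λ^2 + 3*λ + 11.86 = 0.
Roots: -1.5 + 3.1j, -1.5 - 3.1j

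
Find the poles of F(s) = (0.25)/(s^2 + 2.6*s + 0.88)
Set denominator = 0: s^2 + 2.6*s + 0.88 = (s + 0.4)(s + 2.2) = 0 → Poles: -0.4, -2.2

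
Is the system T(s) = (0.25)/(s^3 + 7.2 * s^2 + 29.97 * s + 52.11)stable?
Denominator: s^3 + 7.2*s^2 + 29.97*s + 52.11 = (s + 3)(s^2 + 4.2*s + 17.37). Poles: -2.1 + 3.6j, -2.1 - 3.6j, -3. All Re(p)<0: Yes (stable)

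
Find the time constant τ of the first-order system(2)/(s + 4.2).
First-order system: τ = -1/pole. Pole = -4.2. τ = -1/(-4.2) = 0.2381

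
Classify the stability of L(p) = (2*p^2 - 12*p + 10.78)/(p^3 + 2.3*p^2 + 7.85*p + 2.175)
Denominator: p^3 + 2.3*p^2 + 7.85*p + 2.175 = (p + 0.3)(p^2 + 2*p + 7.25). Poles: -0.3, -1 + 2.5j, -1 - 2.5j. Stable (all poles in LHP)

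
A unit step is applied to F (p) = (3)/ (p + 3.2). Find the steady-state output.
FVT: lim_{t→∞} y(t) = lim_{p→0} p*Y(p) where Y(p) = F(p)/p.
= lim_{p→0} F(p) = F(0) = num(0)/den(0) = 3/3.2 = 0.9375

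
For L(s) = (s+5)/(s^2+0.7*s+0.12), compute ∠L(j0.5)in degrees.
Substitute s = j*0.5: L(j0.5) = -3.40746 - 13.0201j.
∠L(j0.5) = atan2(Im, Re) = atan2(-13.0201, -3.40746) = -104.67°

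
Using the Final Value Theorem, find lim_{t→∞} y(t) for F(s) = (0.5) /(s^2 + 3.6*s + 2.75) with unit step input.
FVT: lim_{t→∞} y(t) = lim_{s→0} s*Y(s) where Y(s) = F(s)/s.
= lim_{s→0} F(s) = F(0) = num(0)/den(0) = 0.5/2.75 = 0.1818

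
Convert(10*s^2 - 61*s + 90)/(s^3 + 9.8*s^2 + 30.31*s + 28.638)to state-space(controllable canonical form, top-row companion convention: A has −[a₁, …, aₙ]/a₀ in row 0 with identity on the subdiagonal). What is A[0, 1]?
Reachable canonical form for den = s^3 + 9.8*s^2 + 30.31*s + 28.638: top row of A = -[a₁,a₂,...,aₙ]/a₀, ones on the subdiagonal, zeros elsewhere.
A = [[-9.8, -30.31, -28.638], [1, 0, 0], [0, 1, 0]].
A[0,1] = -30.31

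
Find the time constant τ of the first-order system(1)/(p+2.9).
First-order system: τ = -1/pole. Pole = -2.9. τ = -1/(-2.9) = 0.3448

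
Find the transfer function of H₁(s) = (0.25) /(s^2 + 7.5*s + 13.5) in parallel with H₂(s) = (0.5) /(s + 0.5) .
Parallel: H = H₁ + H₂ = (n₁·d₂ + n₂·d₁)/(d₁·d₂).
n₁·d₂ = 0.25*s + 0.125. n₂·d₁ = 0.5*s^2 + 3.75*s + 6.75. Sum = 0.5*s^2 + 4*s + 6.875. d₁·d₂ = s^3 + 8*s^2 + 17.25*s + 6.75.
H(s) = (0.5*s^2 + 4*s + 6.875)/(s^3 + 8*s^2 + 17.25*s + 6.75)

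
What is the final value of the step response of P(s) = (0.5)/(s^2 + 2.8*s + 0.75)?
FVT: lim_{t→∞} y(t) = lim_{s→0} s*Y(s) where Y(s) = P(s)/s.
= lim_{s→0} P(s) = P(0) = num(0)/den(0) = 0.5/0.75 = 0.6667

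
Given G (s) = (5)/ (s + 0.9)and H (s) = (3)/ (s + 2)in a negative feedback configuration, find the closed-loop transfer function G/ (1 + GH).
Closed-loop T = G/(1+GH).
Numerator: G_num * H_den = 5*s + 10.
Denominator: G_den * H_den + G_num * H_num = (s^2 + 2.9*s + 1.8) + (15) = s^2 + 2.9*s + 16.8.
T(s) = (5*s + 10)/(s^2 + 2.9*s + 16.8)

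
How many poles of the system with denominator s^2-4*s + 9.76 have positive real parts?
Poles: 2 + 2.4j, 2 - 2.4j. RHP poles (Re>0): 2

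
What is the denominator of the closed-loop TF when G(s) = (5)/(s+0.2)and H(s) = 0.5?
Characteristic poly = G_den * H_den + G_num * H_num = (s + 0.2) + (2.5) = s + 2.7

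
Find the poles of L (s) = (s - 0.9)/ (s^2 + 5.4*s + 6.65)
Set denominator = 0: s^2 + 5.4*s + 6.65 = (s + 1.9)(s + 3.5) = 0 → Poles: -1.9, -3.5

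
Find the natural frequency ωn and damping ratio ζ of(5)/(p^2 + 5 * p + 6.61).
Underdamped: complex pole -2.5 + 0.6j. ωn = |pole| = 2.571, ζ = -Re(pole)/ωn = 0.9724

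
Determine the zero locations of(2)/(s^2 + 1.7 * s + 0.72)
Numerator is a nonzero constant (2) → Zeros: none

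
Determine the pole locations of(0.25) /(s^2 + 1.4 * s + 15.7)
Set denominator = 0: s^2 + 1.4*s + 15.7 = 0 → Poles: -0.7 + 3.9j, -0.7 - 3.9j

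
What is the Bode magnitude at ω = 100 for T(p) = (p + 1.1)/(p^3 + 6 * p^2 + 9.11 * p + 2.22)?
Substitute p = j*100: T(j100) = -9.97974e-05 - 4.89208e-06j.
|T(j100)| = sqrt(Re² + Im²) = 9.992e-05.
20*log₁₀(9.992e-05) = -80.01 dB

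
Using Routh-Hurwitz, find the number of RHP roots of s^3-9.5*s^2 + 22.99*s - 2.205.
Routh array:
s^3: [1, 22.99]; s^2: [-9.5, -2.205]; s^1: [22.7579]; s^0: [-2.205]
First column: [1, -9.5, 22.7579, -2.205]. Sign changes = RHP roots = 3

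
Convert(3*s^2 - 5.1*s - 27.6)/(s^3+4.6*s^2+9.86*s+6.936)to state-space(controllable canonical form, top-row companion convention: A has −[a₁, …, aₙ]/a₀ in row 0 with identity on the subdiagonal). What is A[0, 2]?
Reachable canonical form for den = s^3 + 4.6*s^2 + 9.86*s + 6.936: top row of A = -[a₁,a₂,...,aₙ]/a₀, ones on the subdiagonal, zeros elsewhere.
A = [[-4.6, -9.86, -6.936], [1, 0, 0], [0, 1, 0]].
A[0,2] = -6.936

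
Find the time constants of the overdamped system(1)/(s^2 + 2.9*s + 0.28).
Overdamped: real poles at -2.8, -0.1. τ = -1/pole → τ₁ = 0.3571, τ₂ = 10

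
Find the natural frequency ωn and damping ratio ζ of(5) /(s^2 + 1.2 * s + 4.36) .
Underdamped: complex pole -0.6 + 2j. ωn = |pole| = 2.088, ζ = -Re(pole)/ωn = 0.2873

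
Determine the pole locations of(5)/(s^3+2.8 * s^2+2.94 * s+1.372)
Set denominator = 0: s^3 + 2.8*s^2 + 2.94*s + 1.372 = (s + 1.4)(s^2 + 1.4*s + 0.98) = 0 → Poles: -0.7 + 0.7j, -0.7 - 0.7j, -1.4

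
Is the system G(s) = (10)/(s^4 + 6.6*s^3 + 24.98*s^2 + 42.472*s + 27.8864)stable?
Denominator: s^4 + 6.6*s^3 + 24.98*s^2 + 42.472*s + 27.8864 = (s^2 + 2.8*s + 2.32)(s^2 + 3.8*s + 12.02). Poles: -1.4 + 0.6j, -1.4 - 0.6j, -1.9 + 2.9j, -1.9 - 2.9j. All Re(p)<0: Yes (stable)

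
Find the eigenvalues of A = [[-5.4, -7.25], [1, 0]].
Eigenvalues solve det(λI - A) = 0.
Characteristic polynomial: λ^2 + 5.4*λ + 7.25 = 0.
Factor: (λ + 2.9)(λ + 2.5) = 0.
Roots: -2.5, -2.9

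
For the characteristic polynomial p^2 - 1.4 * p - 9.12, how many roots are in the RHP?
p^2 - 1.4*p - 9.12 = (p - 3.8)(p + 2.4). Poles: -2.4, 3.8. RHP poles (Re>0): 1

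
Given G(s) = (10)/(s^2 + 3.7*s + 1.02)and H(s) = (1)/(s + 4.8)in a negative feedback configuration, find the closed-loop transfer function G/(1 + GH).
Closed-loop T = G/(1+GH).
Numerator: G_num * H_den = 10*s + 48.
Denominator: G_den * H_den + G_num * H_num = (s^3 + 8.5*s^2 + 18.78*s + 4.896) + (10) = s^3 + 8.5*s^2 + 18.78*s + 14.896.
T(s) = (10*s + 48)/(s^3 + 8.5*s^2 + 18.78*s + 14.896)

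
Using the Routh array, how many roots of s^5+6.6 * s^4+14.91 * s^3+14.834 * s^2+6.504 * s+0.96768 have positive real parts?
Routh array:
s^5: [1, 14.91, 6.504]; s^4: [6.6, 14.834, 0.96768]; s^3: [12.6624, 6.35738]; s^2: [11.5204, 0.96768]; s^1: [5.29377]; s^0: [0.96768]
First column: [1, 6.6, 12.6624, 11.5204, 5.29377, 0.96768]. Sign changes = RHP roots = 0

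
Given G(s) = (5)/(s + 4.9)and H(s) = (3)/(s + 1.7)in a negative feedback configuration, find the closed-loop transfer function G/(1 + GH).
Closed-loop T = G/(1+GH).
Numerator: G_num * H_den = 5*s + 8.5.
Denominator: G_den * H_den + G_num * H_num = (s^2 + 6.6*s + 8.33) + (15) = s^2 + 6.6*s + 23.33.
T(s) = (5*s + 8.5)/(s^2 + 6.6*s + 23.33)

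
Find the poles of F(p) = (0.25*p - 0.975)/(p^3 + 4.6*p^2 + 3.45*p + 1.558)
Set denominator = 0: p^3 + 4.6*p^2 + 3.45*p + 1.558 = (p + 3.8)(p^2 + 0.8*p + 0.41) = 0 → Poles: -0.4 + 0.5j, -0.4 - 0.5j, -3.8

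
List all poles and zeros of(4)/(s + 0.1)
Set denominator = 0: s + 0.1 = 0 → Poles: -0.1
Numerator is a nonzero constant (4) → Zeros: none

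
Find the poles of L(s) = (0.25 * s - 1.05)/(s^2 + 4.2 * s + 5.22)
Set denominator = 0: s^2 + 4.2*s + 5.22 = 0 → Poles: -2.1 + 0.9j, -2.1 - 0.9j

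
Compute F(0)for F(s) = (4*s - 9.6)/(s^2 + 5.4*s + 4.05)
DC gain = F(0) = num(0)/den(0) = -9.6/4.05 = -2.37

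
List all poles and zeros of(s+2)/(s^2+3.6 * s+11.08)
Set denominator = 0: s^2 + 3.6*s + 11.08 = 0 → Poles: -1.8 + 2.8j, -1.8 - 2.8j
Set numerator = 0: s + 2 = 0 → Zeros: -2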